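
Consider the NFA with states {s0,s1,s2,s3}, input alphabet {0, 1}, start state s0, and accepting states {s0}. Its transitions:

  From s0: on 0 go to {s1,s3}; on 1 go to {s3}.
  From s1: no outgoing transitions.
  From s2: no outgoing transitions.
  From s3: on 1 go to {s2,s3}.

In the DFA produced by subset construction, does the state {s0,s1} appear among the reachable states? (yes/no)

Start state of the DFA: {s0}.
{s0} --0--> {s1,s3}  [new]
{s0} --1--> {s3}  [new]
{s1,s3} --0--> ∅  [new]
{s1,s3} --1--> {s2,s3}  [new]
{s3} --0--> ∅  [seen]
{s3} --1--> {s2,s3}  [seen]
∅ --0--> ∅  [seen]
∅ --1--> ∅  [seen]
{s2,s3} --0--> ∅  [seen]
{s2,s3} --1--> {s2,s3}  [seen]
Reachable DFA states: {s0}, {s1,s3}, {s3}, ∅, {s2,s3}.
{s0,s1} is not among them.

no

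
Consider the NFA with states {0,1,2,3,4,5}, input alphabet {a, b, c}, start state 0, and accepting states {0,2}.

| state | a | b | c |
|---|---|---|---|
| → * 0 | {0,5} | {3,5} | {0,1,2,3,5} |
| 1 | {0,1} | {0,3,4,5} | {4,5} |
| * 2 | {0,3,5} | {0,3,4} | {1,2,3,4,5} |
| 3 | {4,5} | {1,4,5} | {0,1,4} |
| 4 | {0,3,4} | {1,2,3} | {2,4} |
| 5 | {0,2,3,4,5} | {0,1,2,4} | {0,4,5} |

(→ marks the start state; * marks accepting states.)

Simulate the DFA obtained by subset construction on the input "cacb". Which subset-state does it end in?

{0,1,2,3,4,5}

Start: {0}.
δ(0,c) = {0,1,2,3,5}.
Union: {0,1,2,3,5}.
After c: {0,1,2,3,5}.
δ(0,a) = {0,5}; δ(1,a) = {0,1}; δ(2,a) = {0,3,5}; δ(3,a) = {4,5}; δ(5,a) = {0,2,3,4,5}.
Union: {0,1,2,3,4,5}.
After a: {0,1,2,3,4,5}.
δ(0,c) = {0,1,2,3,5}; δ(1,c) = {4,5}; δ(2,c) = {1,2,3,4,5}; δ(3,c) = {0,1,4}; δ(4,c) = {2,4}; δ(5,c) = {0,4,5}.
Union: {0,1,2,3,4,5}.
After c: {0,1,2,3,4,5}.
δ(0,b) = {3,5}; δ(1,b) = {0,3,4,5}; δ(2,b) = {0,3,4}; δ(3,b) = {1,4,5}; δ(4,b) = {1,2,3}; δ(5,b) = {0,1,2,4}.
Union: {0,1,2,3,4,5}.
After b: {0,1,2,3,4,5}.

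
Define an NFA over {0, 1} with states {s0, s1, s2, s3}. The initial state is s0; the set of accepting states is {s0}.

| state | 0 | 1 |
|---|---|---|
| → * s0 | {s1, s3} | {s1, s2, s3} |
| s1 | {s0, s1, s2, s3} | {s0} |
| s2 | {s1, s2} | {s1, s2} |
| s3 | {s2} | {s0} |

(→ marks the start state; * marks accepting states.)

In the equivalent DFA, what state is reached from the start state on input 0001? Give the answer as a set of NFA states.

Start: {s0}.
δ(s0,0) = {s1, s3}.
Union: {s1, s3}.
After 0: {s1, s3}.
δ(s1,0) = {s0, s1, s2, s3}; δ(s3,0) = {s2}.
Union: {s0, s1, s2, s3}.
After 0: {s0, s1, s2, s3}.
δ(s0,0) = {s1, s3}; δ(s1,0) = {s0, s1, s2, s3}; δ(s2,0) = {s1, s2}; δ(s3,0) = {s2}.
Union: {s0, s1, s2, s3}.
After 0: {s0, s1, s2, s3}.
δ(s0,1) = {s1, s2, s3}; δ(s1,1) = {s0}; δ(s2,1) = {s1, s2}; δ(s3,1) = {s0}.
Union: {s0, s1, s2, s3}.
After 1: {s0, s1, s2, s3}.

{s0, s1, s2, s3}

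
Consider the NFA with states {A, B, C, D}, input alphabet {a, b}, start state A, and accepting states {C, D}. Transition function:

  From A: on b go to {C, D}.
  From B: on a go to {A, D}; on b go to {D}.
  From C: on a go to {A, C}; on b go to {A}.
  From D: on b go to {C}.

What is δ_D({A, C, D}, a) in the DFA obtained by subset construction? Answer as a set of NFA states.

δ(A,a) = ∅; δ(C,a) = {A, C}; δ(D,a) = ∅.
Union: {A, C}.

{A, C}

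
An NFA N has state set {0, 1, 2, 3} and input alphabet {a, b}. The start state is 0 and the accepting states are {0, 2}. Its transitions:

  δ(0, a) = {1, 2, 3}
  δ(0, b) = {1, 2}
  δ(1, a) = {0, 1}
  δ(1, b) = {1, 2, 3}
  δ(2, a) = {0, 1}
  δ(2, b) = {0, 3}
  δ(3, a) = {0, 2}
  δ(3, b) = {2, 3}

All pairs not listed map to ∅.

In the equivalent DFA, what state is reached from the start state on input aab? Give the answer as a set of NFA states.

Start: {0}.
δ(0,a) = {1, 2, 3}.
Union: {1, 2, 3}.
After a: {1, 2, 3}.
δ(1,a) = {0, 1}; δ(2,a) = {0, 1}; δ(3,a) = {0, 2}.
Union: {0, 1, 2}.
After a: {0, 1, 2}.
δ(0,b) = {1, 2}; δ(1,b) = {1, 2, 3}; δ(2,b) = {0, 3}.
Union: {0, 1, 2, 3}.
After b: {0, 1, 2, 3}.

{0, 1, 2, 3}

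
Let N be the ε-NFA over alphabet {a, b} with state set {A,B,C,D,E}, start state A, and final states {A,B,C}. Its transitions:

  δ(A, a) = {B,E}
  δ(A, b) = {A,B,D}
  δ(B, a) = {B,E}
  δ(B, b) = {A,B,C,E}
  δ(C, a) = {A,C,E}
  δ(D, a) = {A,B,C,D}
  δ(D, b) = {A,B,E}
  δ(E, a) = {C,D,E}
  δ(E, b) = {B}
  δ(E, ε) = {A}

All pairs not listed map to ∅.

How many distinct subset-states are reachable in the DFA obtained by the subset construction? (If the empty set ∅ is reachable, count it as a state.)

Start state of the DFA: {A} (ε-closure of the NFA start).
{A} --a--> {A,B,E}  [new]
{A} --b--> {A,B,D}  [new]
{A,B,E} --a--> {A,B,C,D,E}  [new]
{A,B,E} --b--> {A,B,C,D,E}  [seen]
{A,B,D} --a--> {A,B,C,D,E}  [seen]
{A,B,D} --b--> {A,B,C,D,E}  [seen]
{A,B,C,D,E} --a--> {A,B,C,D,E}  [seen]
{A,B,C,D,E} --b--> {A,B,C,D,E}  [seen]
Reachable DFA states: {A}, {A,B,E}, {A,B,D}, {A,B,C,D,E}.

4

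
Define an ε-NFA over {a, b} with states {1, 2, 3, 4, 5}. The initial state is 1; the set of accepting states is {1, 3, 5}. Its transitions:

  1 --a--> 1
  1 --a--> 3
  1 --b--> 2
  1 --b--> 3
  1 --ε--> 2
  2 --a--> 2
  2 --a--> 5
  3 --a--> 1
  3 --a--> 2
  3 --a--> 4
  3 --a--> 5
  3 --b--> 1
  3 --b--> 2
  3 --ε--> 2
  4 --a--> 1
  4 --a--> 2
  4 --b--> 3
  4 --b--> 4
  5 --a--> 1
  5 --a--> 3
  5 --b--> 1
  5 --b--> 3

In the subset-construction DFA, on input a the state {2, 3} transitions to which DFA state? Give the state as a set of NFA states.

δ(2,a) = {2, 5}; δ(3,a) = {1, 2, 4, 5}.
Union: {1, 2, 4, 5}.

{1, 2, 4, 5}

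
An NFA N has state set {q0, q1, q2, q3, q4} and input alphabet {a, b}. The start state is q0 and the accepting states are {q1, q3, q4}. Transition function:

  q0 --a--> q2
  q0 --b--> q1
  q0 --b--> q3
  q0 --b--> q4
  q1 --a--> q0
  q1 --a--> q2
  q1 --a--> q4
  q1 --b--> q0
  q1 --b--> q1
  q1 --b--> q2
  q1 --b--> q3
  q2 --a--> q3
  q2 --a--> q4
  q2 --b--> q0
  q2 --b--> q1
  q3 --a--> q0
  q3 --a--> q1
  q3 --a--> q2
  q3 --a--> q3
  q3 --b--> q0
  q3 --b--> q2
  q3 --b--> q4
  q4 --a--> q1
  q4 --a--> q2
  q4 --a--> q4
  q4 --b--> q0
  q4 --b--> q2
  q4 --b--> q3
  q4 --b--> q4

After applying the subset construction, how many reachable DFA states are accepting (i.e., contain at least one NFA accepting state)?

Start state of the DFA: {q0}.
{q0} --a--> {q2}  [new]
{q0} --b--> {q1, q3, q4}  [new]
{q2} --a--> {q3, q4}  [new]
{q2} --b--> {q0, q1}  [new]
{q1, q3, q4} --a--> {q0, q1, q2, q3, q4}  [new]
{q1, q3, q4} --b--> {q0, q1, q2, q3, q4}  [seen]
{q3, q4} --a--> {q0, q1, q2, q3, q4}  [seen]
{q3, q4} --b--> {q0, q2, q3, q4}  [new]
{q0, q1} --a--> {q0, q2, q4}  [new]
{q0, q1} --b--> {q0, q1, q2, q3, q4}  [seen]
{q0, q1, q2, q3, q4} --a--> {q0, q1, q2, q3, q4}  [seen]
{q0, q1, q2, q3, q4} --b--> {q0, q1, q2, q3, q4}  [seen]
{q0, q2, q3, q4} --a--> {q0, q1, q2, q3, q4}  [seen]
{q0, q2, q3, q4} --b--> {q0, q1, q2, q3, q4}  [seen]
{q0, q2, q4} --a--> {q1, q2, q3, q4}  [new]
{q0, q2, q4} --b--> {q0, q1, q2, q3, q4}  [seen]
{q1, q2, q3, q4} --a--> {q0, q1, q2, q3, q4}  [seen]
{q1, q2, q3, q4} --b--> {q0, q1, q2, q3, q4}  [seen]
Reachable DFA states: {q0}, {q2}, {q1, q3, q4}, {q3, q4}, {q0, q1}, {q0, q1, q2, q3, q4}, {q0, q2, q3, q4}, {q0, q2, q4}, {q1, q2, q3, q4}.
Accepting DFA states (contain an NFA accepting state): {q1, q3, q4}, {q3, q4}, {q0, q1}, {q0, q1, q2, q3, q4}, {q0, q2, q3, q4}, {q0, q2, q4}, {q1, q2, q3, q4}.

7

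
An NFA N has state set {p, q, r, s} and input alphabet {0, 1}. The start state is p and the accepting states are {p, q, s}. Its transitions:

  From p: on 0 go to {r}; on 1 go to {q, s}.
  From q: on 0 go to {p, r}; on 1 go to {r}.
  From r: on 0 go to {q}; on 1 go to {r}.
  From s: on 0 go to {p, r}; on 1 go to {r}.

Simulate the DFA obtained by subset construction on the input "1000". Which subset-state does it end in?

{p, q, r}

Start: {p}.
δ(p,1) = {q, s}.
Union: {q, s}.
After 1: {q, s}.
δ(q,0) = {p, r}; δ(s,0) = {p, r}.
Union: {p, r}.
After 0: {p, r}.
δ(p,0) = {r}; δ(r,0) = {q}.
Union: {q, r}.
After 0: {q, r}.
δ(q,0) = {p, r}; δ(r,0) = {q}.
Union: {p, q, r}.
After 0: {p, q, r}.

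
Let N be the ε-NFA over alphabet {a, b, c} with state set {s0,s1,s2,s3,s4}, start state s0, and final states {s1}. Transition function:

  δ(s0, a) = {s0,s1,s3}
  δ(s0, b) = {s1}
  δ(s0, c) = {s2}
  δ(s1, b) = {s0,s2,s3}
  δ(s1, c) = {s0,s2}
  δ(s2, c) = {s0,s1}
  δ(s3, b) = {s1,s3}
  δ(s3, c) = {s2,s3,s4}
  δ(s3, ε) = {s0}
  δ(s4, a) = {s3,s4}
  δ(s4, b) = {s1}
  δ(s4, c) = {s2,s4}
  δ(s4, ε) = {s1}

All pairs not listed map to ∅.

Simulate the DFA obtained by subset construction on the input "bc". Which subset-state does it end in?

Start: {s0}.
δ(s0,b) = {s1}.
Union: {s1}.
After b: {s1}.
δ(s1,c) = {s0,s2}.
Union: {s0,s2}.
After c: {s0,s2}.

{s0,s2}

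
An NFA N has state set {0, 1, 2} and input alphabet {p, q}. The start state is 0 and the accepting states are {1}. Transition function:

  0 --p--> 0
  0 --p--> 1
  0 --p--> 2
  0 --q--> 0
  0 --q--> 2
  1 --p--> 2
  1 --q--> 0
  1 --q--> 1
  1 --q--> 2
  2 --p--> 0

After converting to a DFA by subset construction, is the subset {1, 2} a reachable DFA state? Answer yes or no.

no

Start state of the DFA: {0}.
{0} --p--> {0, 1, 2}  [new]
{0} --q--> {0, 2}  [new]
{0, 1, 2} --p--> {0, 1, 2}  [seen]
{0, 1, 2} --q--> {0, 1, 2}  [seen]
{0, 2} --p--> {0, 1, 2}  [seen]
{0, 2} --q--> {0, 2}  [seen]
Reachable DFA states: {0}, {0, 1, 2}, {0, 2}.
{1, 2} is not among them.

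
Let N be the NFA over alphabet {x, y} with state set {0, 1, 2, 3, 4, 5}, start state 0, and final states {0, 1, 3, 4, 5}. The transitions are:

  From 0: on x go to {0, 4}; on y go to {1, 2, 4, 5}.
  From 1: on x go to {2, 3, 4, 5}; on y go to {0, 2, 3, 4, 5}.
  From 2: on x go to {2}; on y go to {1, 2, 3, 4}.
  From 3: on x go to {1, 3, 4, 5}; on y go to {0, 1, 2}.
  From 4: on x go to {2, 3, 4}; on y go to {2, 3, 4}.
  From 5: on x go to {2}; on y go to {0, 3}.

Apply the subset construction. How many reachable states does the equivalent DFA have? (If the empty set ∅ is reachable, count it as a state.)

Start state of the DFA: {0}.
{0} --x--> {0, 4}  [new]
{0} --y--> {1, 2, 4, 5}  [new]
{0, 4} --x--> {0, 2, 3, 4}  [new]
{0, 4} --y--> {1, 2, 3, 4, 5}  [new]
{1, 2, 4, 5} --x--> {2, 3, 4, 5}  [new]
{1, 2, 4, 5} --y--> {0, 1, 2, 3, 4, 5}  [new]
{0, 2, 3, 4} --x--> {0, 1, 2, 3, 4, 5}  [seen]
{0, 2, 3, 4} --y--> {0, 1, 2, 3, 4, 5}  [seen]
{1, 2, 3, 4, 5} --x--> {1, 2, 3, 4, 5}  [seen]
{1, 2, 3, 4, 5} --y--> {0, 1, 2, 3, 4, 5}  [seen]
{2, 3, 4, 5} --x--> {1, 2, 3, 4, 5}  [seen]
{2, 3, 4, 5} --y--> {0, 1, 2, 3, 4}  [new]
{0, 1, 2, 3, 4, 5} --x--> {0, 1, 2, 3, 4, 5}  [seen]
{0, 1, 2, 3, 4, 5} --y--> {0, 1, 2, 3, 4, 5}  [seen]
{0, 1, 2, 3, 4} --x--> {0, 1, 2, 3, 4, 5}  [seen]
{0, 1, 2, 3, 4} --y--> {0, 1, 2, 3, 4, 5}  [seen]
Reachable DFA states: {0}, {0, 4}, {1, 2, 4, 5}, {0, 2, 3, 4}, {1, 2, 3, 4, 5}, {2, 3, 4, 5}, {0, 1, 2, 3, 4, 5}, {0, 1, 2, 3, 4}.

8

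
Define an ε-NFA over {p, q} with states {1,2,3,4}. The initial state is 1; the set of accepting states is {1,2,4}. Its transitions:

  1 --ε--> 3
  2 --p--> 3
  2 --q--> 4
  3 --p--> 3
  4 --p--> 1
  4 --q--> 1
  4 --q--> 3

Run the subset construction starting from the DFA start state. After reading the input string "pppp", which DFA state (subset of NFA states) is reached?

{3}

Start: {1,3}.
δ(1,p) = ∅; δ(3,p) = {3}.
Union: {3}.
After p: {3}.
δ(3,p) = {3}.
Union: {3}.
After p: {3}.
δ(3,p) = {3}.
Union: {3}.
After p: {3}.
δ(3,p) = {3}.
Union: {3}.
After p: {3}.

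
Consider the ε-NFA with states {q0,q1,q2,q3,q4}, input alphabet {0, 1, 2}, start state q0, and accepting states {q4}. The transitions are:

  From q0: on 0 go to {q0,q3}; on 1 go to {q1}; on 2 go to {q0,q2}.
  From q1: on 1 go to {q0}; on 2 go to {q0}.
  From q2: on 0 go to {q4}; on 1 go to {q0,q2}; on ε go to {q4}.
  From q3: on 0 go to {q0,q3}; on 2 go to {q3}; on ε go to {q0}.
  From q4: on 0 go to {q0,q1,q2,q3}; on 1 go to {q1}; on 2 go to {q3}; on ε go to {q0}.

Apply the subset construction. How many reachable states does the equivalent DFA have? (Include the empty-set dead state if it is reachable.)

8

Start state of the DFA: {q0} (ε-closure of the NFA start).
{q0} --0--> {q0,q3}  [new]
{q0} --1--> {q1}  [new]
{q0} --2--> {q0,q2,q4}  [new]
{q0,q3} --0--> {q0,q3}  [seen]
{q0,q3} --1--> {q1}  [seen]
{q0,q3} --2--> {q0,q2,q3,q4}  [new]
{q1} --0--> ∅  [new]
{q1} --1--> {q0}  [seen]
{q1} --2--> {q0}  [seen]
{q0,q2,q4} --0--> {q0,q1,q2,q3,q4}  [new]
{q0,q2,q4} --1--> {q0,q1,q2,q4}  [new]
{q0,q2,q4} --2--> {q0,q2,q3,q4}  [seen]
{q0,q2,q3,q4} --0--> {q0,q1,q2,q3,q4}  [seen]
{q0,q2,q3,q4} --1--> {q0,q1,q2,q4}  [seen]
{q0,q2,q3,q4} --2--> {q0,q2,q3,q4}  [seen]
∅ --0--> ∅  [seen]
∅ --1--> ∅  [seen]
∅ --2--> ∅  [seen]
{q0,q1,q2,q3,q4} --0--> {q0,q1,q2,q3,q4}  [seen]
{q0,q1,q2,q3,q4} --1--> {q0,q1,q2,q4}  [seen]
{q0,q1,q2,q3,q4} --2--> {q0,q2,q3,q4}  [seen]
{q0,q1,q2,q4} --0--> {q0,q1,q2,q3,q4}  [seen]
{q0,q1,q2,q4} --1--> {q0,q1,q2,q4}  [seen]
{q0,q1,q2,q4} --2--> {q0,q2,q3,q4}  [seen]
Reachable DFA states: {q0}, {q0,q3}, {q1}, {q0,q2,q4}, {q0,q2,q3,q4}, ∅, {q0,q1,q2,q3,q4}, {q0,q1,q2,q4}.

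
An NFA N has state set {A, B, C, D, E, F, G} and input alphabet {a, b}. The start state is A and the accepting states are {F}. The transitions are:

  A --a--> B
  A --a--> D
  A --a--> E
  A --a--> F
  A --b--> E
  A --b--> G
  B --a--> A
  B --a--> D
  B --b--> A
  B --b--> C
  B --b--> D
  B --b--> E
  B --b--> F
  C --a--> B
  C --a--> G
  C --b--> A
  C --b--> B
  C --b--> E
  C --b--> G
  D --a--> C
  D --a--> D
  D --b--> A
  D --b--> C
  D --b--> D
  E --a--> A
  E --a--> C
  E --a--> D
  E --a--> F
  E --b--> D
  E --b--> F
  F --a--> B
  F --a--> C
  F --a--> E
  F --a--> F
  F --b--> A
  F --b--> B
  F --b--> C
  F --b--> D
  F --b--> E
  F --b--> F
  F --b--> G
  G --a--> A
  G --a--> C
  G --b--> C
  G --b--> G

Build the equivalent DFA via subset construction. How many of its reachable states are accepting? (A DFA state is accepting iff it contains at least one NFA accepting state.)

Start state of the DFA: {A}.
{A} --a--> {B, D, E, F}  [new]
{A} --b--> {E, G}  [new]
{B, D, E, F} --a--> {A, B, C, D, E, F}  [new]
{B, D, E, F} --b--> {A, B, C, D, E, F, G}  [new]
{E, G} --a--> {A, C, D, F}  [new]
{E, G} --b--> {C, D, F, G}  [new]
{A, B, C, D, E, F} --a--> {A, B, C, D, E, F, G}  [seen]
{A, B, C, D, E, F} --b--> {A, B, C, D, E, F, G}  [seen]
{A, B, C, D, E, F, G} --a--> {A, B, C, D, E, F, G}  [seen]
{A, B, C, D, E, F, G} --b--> {A, B, C, D, E, F, G}  [seen]
{A, C, D, F} --a--> {B, C, D, E, F, G}  [new]
{A, C, D, F} --b--> {A, B, C, D, E, F, G}  [seen]
{C, D, F, G} --a--> {A, B, C, D, E, F, G}  [seen]
{C, D, F, G} --b--> {A, B, C, D, E, F, G}  [seen]
{B, C, D, E, F, G} --a--> {A, B, C, D, E, F, G}  [seen]
{B, C, D, E, F, G} --b--> {A, B, C, D, E, F, G}  [seen]
Reachable DFA states: {A}, {B, D, E, F}, {E, G}, {A, B, C, D, E, F}, {A, B, C, D, E, F, G}, {A, C, D, F}, {C, D, F, G}, {B, C, D, E, F, G}.
Accepting DFA states (contain an NFA accepting state): {B, D, E, F}, {A, B, C, D, E, F}, {A, B, C, D, E, F, G}, {A, C, D, F}, {C, D, F, G}, {B, C, D, E, F, G}.

6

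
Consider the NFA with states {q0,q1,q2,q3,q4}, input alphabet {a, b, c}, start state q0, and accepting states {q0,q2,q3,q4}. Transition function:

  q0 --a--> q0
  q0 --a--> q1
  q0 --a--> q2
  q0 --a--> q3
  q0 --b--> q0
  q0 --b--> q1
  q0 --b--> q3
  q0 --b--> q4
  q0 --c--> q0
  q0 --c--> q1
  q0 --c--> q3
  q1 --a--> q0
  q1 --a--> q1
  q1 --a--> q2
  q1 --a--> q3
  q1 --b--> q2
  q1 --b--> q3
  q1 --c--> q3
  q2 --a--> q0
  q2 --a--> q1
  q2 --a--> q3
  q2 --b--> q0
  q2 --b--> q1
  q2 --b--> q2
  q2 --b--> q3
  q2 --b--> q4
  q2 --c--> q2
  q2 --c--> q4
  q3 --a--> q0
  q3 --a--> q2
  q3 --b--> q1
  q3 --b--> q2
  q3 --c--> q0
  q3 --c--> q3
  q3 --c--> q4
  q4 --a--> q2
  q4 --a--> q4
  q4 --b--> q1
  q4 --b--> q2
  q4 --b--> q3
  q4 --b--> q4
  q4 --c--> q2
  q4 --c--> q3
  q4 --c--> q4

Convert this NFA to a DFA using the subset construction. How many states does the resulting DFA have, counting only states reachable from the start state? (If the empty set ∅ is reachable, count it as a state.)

Start state of the DFA: {q0}.
{q0} --a--> {q0,q1,q2,q3}  [new]
{q0} --b--> {q0,q1,q3,q4}  [new]
{q0} --c--> {q0,q1,q3}  [new]
{q0,q1,q2,q3} --a--> {q0,q1,q2,q3}  [seen]
{q0,q1,q2,q3} --b--> {q0,q1,q2,q3,q4}  [new]
{q0,q1,q2,q3} --c--> {q0,q1,q2,q3,q4}  [seen]
{q0,q1,q3,q4} --a--> {q0,q1,q2,q3,q4}  [seen]
{q0,q1,q3,q4} --b--> {q0,q1,q2,q3,q4}  [seen]
{q0,q1,q3,q4} --c--> {q0,q1,q2,q3,q4}  [seen]
{q0,q1,q3} --a--> {q0,q1,q2,q3}  [seen]
{q0,q1,q3} --b--> {q0,q1,q2,q3,q4}  [seen]
{q0,q1,q3} --c--> {q0,q1,q3,q4}  [seen]
{q0,q1,q2,q3,q4} --a--> {q0,q1,q2,q3,q4}  [seen]
{q0,q1,q2,q3,q4} --b--> {q0,q1,q2,q3,q4}  [seen]
{q0,q1,q2,q3,q4} --c--> {q0,q1,q2,q3,q4}  [seen]
Reachable DFA states: {q0}, {q0,q1,q2,q3}, {q0,q1,q3,q4}, {q0,q1,q3}, {q0,q1,q2,q3,q4}.

5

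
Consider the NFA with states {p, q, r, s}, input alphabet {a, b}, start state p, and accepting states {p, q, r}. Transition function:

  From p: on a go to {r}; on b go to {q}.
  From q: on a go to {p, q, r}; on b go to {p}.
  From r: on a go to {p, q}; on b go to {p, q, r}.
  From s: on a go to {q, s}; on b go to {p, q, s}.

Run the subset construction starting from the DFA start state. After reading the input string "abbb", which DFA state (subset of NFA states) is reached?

{p, q, r}

Start: {p}.
δ(p,a) = {r}.
Union: {r}.
After a: {r}.
δ(r,b) = {p, q, r}.
Union: {p, q, r}.
After b: {p, q, r}.
δ(p,b) = {q}; δ(q,b) = {p}; δ(r,b) = {p, q, r}.
Union: {p, q, r}.
After b: {p, q, r}.
δ(p,b) = {q}; δ(q,b) = {p}; δ(r,b) = {p, q, r}.
Union: {p, q, r}.
After b: {p, q, r}.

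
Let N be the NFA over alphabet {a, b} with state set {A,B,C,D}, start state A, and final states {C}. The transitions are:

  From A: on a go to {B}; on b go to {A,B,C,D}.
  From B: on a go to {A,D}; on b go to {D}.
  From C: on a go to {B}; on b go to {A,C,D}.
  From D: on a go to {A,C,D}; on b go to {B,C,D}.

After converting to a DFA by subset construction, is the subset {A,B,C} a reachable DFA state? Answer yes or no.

Start state of the DFA: {A}.
{A} --a--> {B}  [new]
{A} --b--> {A,B,C,D}  [new]
{B} --a--> {A,D}  [new]
{B} --b--> {D}  [new]
{A,B,C,D} --a--> {A,B,C,D}  [seen]
{A,B,C,D} --b--> {A,B,C,D}  [seen]
{A,D} --a--> {A,B,C,D}  [seen]
{A,D} --b--> {A,B,C,D}  [seen]
{D} --a--> {A,C,D}  [new]
{D} --b--> {B,C,D}  [new]
{A,C,D} --a--> {A,B,C,D}  [seen]
{A,C,D} --b--> {A,B,C,D}  [seen]
{B,C,D} --a--> {A,B,C,D}  [seen]
{B,C,D} --b--> {A,B,C,D}  [seen]
Reachable DFA states: {A}, {B}, {A,B,C,D}, {A,D}, {D}, {A,C,D}, {B,C,D}.
{A,B,C} is not among them.

no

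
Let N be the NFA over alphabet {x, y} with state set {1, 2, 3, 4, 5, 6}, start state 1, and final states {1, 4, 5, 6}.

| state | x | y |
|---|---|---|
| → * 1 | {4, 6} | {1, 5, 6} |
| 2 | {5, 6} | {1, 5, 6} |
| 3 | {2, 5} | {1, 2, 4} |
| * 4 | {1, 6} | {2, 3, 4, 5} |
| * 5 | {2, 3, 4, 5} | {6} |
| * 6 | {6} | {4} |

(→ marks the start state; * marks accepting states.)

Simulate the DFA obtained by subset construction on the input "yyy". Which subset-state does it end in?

Start: {1}.
δ(1,y) = {1, 5, 6}.
Union: {1, 5, 6}.
After y: {1, 5, 6}.
δ(1,y) = {1, 5, 6}; δ(5,y) = {6}; δ(6,y) = {4}.
Union: {1, 4, 5, 6}.
After y: {1, 4, 5, 6}.
δ(1,y) = {1, 5, 6}; δ(4,y) = {2, 3, 4, 5}; δ(5,y) = {6}; δ(6,y) = {4}.
Union: {1, 2, 3, 4, 5, 6}.
After y: {1, 2, 3, 4, 5, 6}.

{1, 2, 3, 4, 5, 6}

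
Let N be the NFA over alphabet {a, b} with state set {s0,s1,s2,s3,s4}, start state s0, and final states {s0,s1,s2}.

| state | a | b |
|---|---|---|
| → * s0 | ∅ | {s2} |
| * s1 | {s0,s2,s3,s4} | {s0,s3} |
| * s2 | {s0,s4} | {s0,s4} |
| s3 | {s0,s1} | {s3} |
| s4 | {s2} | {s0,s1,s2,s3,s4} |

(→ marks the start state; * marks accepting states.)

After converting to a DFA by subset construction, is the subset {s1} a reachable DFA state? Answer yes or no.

Start state of the DFA: {s0}.
{s0} --a--> ∅  [new]
{s0} --b--> {s2}  [new]
∅ --a--> ∅  [seen]
∅ --b--> ∅  [seen]
{s2} --a--> {s0,s4}  [new]
{s2} --b--> {s0,s4}  [seen]
{s0,s4} --a--> {s2}  [seen]
{s0,s4} --b--> {s0,s1,s2,s3,s4}  [new]
{s0,s1,s2,s3,s4} --a--> {s0,s1,s2,s3,s4}  [seen]
{s0,s1,s2,s3,s4} --b--> {s0,s1,s2,s3,s4}  [seen]
Reachable DFA states: {s0}, ∅, {s2}, {s0,s4}, {s0,s1,s2,s3,s4}.
{s1} is not among them.

no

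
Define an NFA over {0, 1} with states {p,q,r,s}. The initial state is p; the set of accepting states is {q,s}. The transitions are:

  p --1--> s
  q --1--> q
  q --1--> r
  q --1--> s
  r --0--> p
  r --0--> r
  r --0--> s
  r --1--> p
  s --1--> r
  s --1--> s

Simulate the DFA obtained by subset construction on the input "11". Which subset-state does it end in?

{r,s}

Start: {p}.
δ(p,1) = {s}.
Union: {s}.
After 1: {s}.
δ(s,1) = {r,s}.
Union: {r,s}.
After 1: {r,s}.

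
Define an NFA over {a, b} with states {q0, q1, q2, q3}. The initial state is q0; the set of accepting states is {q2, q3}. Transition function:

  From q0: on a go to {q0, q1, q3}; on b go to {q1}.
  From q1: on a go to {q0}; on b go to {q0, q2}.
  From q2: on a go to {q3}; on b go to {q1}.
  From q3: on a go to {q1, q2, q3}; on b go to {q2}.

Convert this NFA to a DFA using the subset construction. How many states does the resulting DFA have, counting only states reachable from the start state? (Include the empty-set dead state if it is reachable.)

Start state of the DFA: {q0}.
{q0} --a--> {q0, q1, q3}  [new]
{q0} --b--> {q1}  [new]
{q0, q1, q3} --a--> {q0, q1, q2, q3}  [new]
{q0, q1, q3} --b--> {q0, q1, q2}  [new]
{q1} --a--> {q0}  [seen]
{q1} --b--> {q0, q2}  [new]
{q0, q1, q2, q3} --a--> {q0, q1, q2, q3}  [seen]
{q0, q1, q2, q3} --b--> {q0, q1, q2}  [seen]
{q0, q1, q2} --a--> {q0, q1, q3}  [seen]
{q0, q1, q2} --b--> {q0, q1, q2}  [seen]
{q0, q2} --a--> {q0, q1, q3}  [seen]
{q0, q2} --b--> {q1}  [seen]
Reachable DFA states: {q0}, {q0, q1, q3}, {q1}, {q0, q1, q2, q3}, {q0, q1, q2}, {q0, q2}.

6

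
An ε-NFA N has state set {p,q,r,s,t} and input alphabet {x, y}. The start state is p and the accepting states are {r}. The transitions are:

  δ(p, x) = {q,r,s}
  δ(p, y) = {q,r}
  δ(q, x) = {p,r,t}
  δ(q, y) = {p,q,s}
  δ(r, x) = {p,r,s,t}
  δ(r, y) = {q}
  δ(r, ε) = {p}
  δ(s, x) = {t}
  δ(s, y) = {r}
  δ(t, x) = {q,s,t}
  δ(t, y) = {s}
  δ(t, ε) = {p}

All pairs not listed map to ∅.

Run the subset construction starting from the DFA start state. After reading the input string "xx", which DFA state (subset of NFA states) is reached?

Start: {p}.
δ(p,x) = {q,r,s}.
Union: {q,r,s}.
ε-closure gives {p,q,r,s}.
After x: {p,q,r,s}.
δ(p,x) = {q,r,s}; δ(q,x) = {p,r,t}; δ(r,x) = {p,r,s,t}; δ(s,x) = {t}.
Union: {p,q,r,s,t}.
After x: {p,q,r,s,t}.

{p,q,r,s,t}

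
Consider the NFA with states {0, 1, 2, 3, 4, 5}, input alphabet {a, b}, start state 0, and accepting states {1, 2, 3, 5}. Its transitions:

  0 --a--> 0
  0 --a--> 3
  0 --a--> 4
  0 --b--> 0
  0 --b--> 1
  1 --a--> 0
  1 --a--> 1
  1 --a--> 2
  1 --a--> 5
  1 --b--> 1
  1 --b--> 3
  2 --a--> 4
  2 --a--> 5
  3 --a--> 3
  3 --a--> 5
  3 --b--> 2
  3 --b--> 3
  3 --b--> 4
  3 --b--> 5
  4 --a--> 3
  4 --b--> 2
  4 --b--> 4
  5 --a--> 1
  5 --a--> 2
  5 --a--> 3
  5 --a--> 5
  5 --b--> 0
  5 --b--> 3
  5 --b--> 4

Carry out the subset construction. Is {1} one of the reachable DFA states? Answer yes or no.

no

Start state of the DFA: {0}.
{0} --a--> {0, 3, 4}  [new]
{0} --b--> {0, 1}  [new]
{0, 3, 4} --a--> {0, 3, 4, 5}  [new]
{0, 3, 4} --b--> {0, 1, 2, 3, 4, 5}  [new]
{0, 1} --a--> {0, 1, 2, 3, 4, 5}  [seen]
{0, 1} --b--> {0, 1, 3}  [new]
{0, 3, 4, 5} --a--> {0, 1, 2, 3, 4, 5}  [seen]
{0, 3, 4, 5} --b--> {0, 1, 2, 3, 4, 5}  [seen]
{0, 1, 2, 3, 4, 5} --a--> {0, 1, 2, 3, 4, 5}  [seen]
{0, 1, 2, 3, 4, 5} --b--> {0, 1, 2, 3, 4, 5}  [seen]
{0, 1, 3} --a--> {0, 1, 2, 3, 4, 5}  [seen]
{0, 1, 3} --b--> {0, 1, 2, 3, 4, 5}  [seen]
Reachable DFA states: {0}, {0, 3, 4}, {0, 1}, {0, 3, 4, 5}, {0, 1, 2, 3, 4, 5}, {0, 1, 3}.
{1} is not among them.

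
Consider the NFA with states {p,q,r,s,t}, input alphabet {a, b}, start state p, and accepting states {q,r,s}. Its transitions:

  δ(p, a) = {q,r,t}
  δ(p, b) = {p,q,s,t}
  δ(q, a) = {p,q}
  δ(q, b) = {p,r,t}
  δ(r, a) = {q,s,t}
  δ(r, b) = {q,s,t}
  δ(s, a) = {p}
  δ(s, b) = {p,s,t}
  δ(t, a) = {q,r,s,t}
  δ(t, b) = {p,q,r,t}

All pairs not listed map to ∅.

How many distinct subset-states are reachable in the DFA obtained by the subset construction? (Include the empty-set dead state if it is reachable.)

4

Start state of the DFA: {p}.
{p} --a--> {q,r,t}  [new]
{p} --b--> {p,q,s,t}  [new]
{q,r,t} --a--> {p,q,r,s,t}  [new]
{q,r,t} --b--> {p,q,r,s,t}  [seen]
{p,q,s,t} --a--> {p,q,r,s,t}  [seen]
{p,q,s,t} --b--> {p,q,r,s,t}  [seen]
{p,q,r,s,t} --a--> {p,q,r,s,t}  [seen]
{p,q,r,s,t} --b--> {p,q,r,s,t}  [seen]
Reachable DFA states: {p}, {q,r,t}, {p,q,s,t}, {p,q,r,s,t}.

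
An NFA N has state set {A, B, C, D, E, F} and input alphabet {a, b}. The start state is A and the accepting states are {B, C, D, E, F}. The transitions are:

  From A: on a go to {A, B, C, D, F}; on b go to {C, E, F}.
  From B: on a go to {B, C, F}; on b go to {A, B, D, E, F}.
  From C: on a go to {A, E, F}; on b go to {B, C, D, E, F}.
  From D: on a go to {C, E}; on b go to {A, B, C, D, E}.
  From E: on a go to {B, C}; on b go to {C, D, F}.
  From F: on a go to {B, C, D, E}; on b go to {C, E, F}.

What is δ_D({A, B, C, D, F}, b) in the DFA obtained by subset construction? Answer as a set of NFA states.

δ(A,b) = {C, E, F}; δ(B,b) = {A, B, D, E, F}; δ(C,b) = {B, C, D, E, F}; δ(D,b) = {A, B, C, D, E}; δ(F,b) = {C, E, F}.
Union: {A, B, C, D, E, F}.

{A, B, C, D, E, F}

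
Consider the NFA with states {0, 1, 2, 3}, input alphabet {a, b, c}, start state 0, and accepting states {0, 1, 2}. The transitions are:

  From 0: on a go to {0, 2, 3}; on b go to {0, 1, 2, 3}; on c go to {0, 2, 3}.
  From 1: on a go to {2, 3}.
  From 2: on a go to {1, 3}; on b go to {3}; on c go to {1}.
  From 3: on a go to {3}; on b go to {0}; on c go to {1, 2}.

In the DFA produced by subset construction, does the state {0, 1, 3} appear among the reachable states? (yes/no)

no

Start state of the DFA: {0}.
{0} --a--> {0, 2, 3}  [new]
{0} --b--> {0, 1, 2, 3}  [new]
{0} --c--> {0, 2, 3}  [seen]
{0, 2, 3} --a--> {0, 1, 2, 3}  [seen]
{0, 2, 3} --b--> {0, 1, 2, 3}  [seen]
{0, 2, 3} --c--> {0, 1, 2, 3}  [seen]
{0, 1, 2, 3} --a--> {0, 1, 2, 3}  [seen]
{0, 1, 2, 3} --b--> {0, 1, 2, 3}  [seen]
{0, 1, 2, 3} --c--> {0, 1, 2, 3}  [seen]
Reachable DFA states: {0}, {0, 2, 3}, {0, 1, 2, 3}.
{0, 1, 3} is not among them.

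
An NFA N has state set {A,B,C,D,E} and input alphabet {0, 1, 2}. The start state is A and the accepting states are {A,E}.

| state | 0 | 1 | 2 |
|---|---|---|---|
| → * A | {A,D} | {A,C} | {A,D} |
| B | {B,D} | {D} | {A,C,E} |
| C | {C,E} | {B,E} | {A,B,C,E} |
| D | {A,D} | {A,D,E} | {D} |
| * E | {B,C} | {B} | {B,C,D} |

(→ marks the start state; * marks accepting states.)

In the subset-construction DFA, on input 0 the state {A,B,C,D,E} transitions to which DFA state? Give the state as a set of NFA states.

{A,B,C,D,E}

δ(A,0) = {A,D}; δ(B,0) = {B,D}; δ(C,0) = {C,E}; δ(D,0) = {A,D}; δ(E,0) = {B,C}.
Union: {A,B,C,D,E}.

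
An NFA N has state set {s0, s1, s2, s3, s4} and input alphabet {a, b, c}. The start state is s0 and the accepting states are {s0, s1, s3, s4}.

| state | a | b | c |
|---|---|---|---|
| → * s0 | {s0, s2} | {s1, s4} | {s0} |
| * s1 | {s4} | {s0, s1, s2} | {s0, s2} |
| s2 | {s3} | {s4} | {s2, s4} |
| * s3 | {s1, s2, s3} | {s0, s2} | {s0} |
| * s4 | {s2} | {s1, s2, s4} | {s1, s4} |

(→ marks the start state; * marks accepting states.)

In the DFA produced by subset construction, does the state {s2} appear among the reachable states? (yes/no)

Start state of the DFA: {s0}.
{s0} --a--> {s0, s2}  [new]
{s0} --b--> {s1, s4}  [new]
{s0} --c--> {s0}  [seen]
{s0, s2} --a--> {s0, s2, s3}  [new]
{s0, s2} --b--> {s1, s4}  [seen]
{s0, s2} --c--> {s0, s2, s4}  [new]
{s1, s4} --a--> {s2, s4}  [new]
{s1, s4} --b--> {s0, s1, s2, s4}  [new]
{s1, s4} --c--> {s0, s1, s2, s4}  [seen]
{s0, s2, s3} --a--> {s0, s1, s2, s3}  [new]
{s0, s2, s3} --b--> {s0, s1, s2, s4}  [seen]
{s0, s2, s3} --c--> {s0, s2, s4}  [seen]
{s0, s2, s4} --a--> {s0, s2, s3}  [seen]
{s0, s2, s4} --b--> {s1, s2, s4}  [new]
{s0, s2, s4} --c--> {s0, s1, s2, s4}  [seen]
{s2, s4} --a--> {s2, s3}  [new]
{s2, s4} --b--> {s1, s2, s4}  [seen]
{s2, s4} --c--> {s1, s2, s4}  [seen]
{s0, s1, s2, s4} --a--> {s0, s2, s3, s4}  [new]
{s0, s1, s2, s4} --b--> {s0, s1, s2, s4}  [seen]
{s0, s1, s2, s4} --c--> {s0, s1, s2, s4}  [seen]
{s0, s1, s2, s3} --a--> {s0, s1, s2, s3, s4}  [new]
{s0, s1, s2, s3} --b--> {s0, s1, s2, s4}  [seen]
{s0, s1, s2, s3} --c--> {s0, s2, s4}  [seen]
{s1, s2, s4} --a--> {s2, s3, s4}  [new]
{s1, s2, s4} --b--> {s0, s1, s2, s4}  [seen]
{s1, s2, s4} --c--> {s0, s1, s2, s4}  [seen]
{s2, s3} --a--> {s1, s2, s3}  [new]
{s2, s3} --b--> {s0, s2, s4}  [seen]
{s2, s3} --c--> {s0, s2, s4}  [seen]
{s0, s2, s3, s4} --a--> {s0, s1, s2, s3}  [seen]
{s0, s2, s3, s4} --b--> {s0, s1, s2, s4}  [seen]
{s0, s2, s3, s4} --c--> {s0, s1, s2, s4}  [seen]
{s0, s1, s2, s3, s4} --a--> {s0, s1, s2, s3, s4}  [seen]
{s0, s1, s2, s3, s4} --b--> {s0, s1, s2, s4}  [seen]
{s0, s1, s2, s3, s4} --c--> {s0, s1, s2, s4}  [seen]
{s2, s3, s4} --a--> {s1, s2, s3}  [seen]
{s2, s3, s4} --b--> {s0, s1, s2, s4}  [seen]
{s2, s3, s4} --c--> {s0, s1, s2, s4}  [seen]
{s1, s2, s3} --a--> {s1, s2, s3, s4}  [new]
{s1, s2, s3} --b--> {s0, s1, s2, s4}  [seen]
{s1, s2, s3} --c--> {s0, s2, s4}  [seen]
{s1, s2, s3, s4} --a--> {s1, s2, s3, s4}  [seen]
{s1, s2, s3, s4} --b--> {s0, s1, s2, s4}  [seen]
{s1, s2, s3, s4} --c--> {s0, s1, s2, s4}  [seen]
Reachable DFA states: {s0}, {s0, s2}, {s1, s4}, {s0, s2, s3}, {s0, s2, s4}, {s2, s4}, {s0, s1, s2, s4}, {s0, s1, s2, s3}, {s1, s2, s4}, {s2, s3}, {s0, s2, s3, s4}, {s0, s1, s2, s3, s4}, {s2, s3, s4}, {s1, s2, s3}, {s1, s2, s3, s4}.
{s2} is not among them.

no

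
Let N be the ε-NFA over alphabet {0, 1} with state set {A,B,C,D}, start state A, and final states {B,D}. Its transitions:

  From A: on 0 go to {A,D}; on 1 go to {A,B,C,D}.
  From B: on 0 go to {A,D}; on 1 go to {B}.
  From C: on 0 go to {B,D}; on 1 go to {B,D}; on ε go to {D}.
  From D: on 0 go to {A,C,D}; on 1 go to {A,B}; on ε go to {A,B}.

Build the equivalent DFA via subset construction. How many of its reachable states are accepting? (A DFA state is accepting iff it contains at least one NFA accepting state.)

2

Start state of the DFA: {A} (ε-closure of the NFA start).
{A} --0--> {A,B,D}  [new]
{A} --1--> {A,B,C,D}  [new]
{A,B,D} --0--> {A,B,C,D}  [seen]
{A,B,D} --1--> {A,B,C,D}  [seen]
{A,B,C,D} --0--> {A,B,C,D}  [seen]
{A,B,C,D} --1--> {A,B,C,D}  [seen]
Reachable DFA states: {A}, {A,B,D}, {A,B,C,D}.
Accepting DFA states (contain an NFA accepting state): {A,B,D}, {A,B,C,D}.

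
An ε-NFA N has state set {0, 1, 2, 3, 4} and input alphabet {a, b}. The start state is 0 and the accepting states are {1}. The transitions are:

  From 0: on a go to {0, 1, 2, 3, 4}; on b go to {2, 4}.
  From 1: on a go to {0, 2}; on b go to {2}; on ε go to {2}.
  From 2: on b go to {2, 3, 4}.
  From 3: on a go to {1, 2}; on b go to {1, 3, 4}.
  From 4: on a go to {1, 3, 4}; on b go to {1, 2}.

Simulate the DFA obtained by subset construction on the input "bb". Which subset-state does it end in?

Start: {0}.
δ(0,b) = {2, 4}.
Union: {2, 4}.
After b: {2, 4}.
δ(2,b) = {2, 3, 4}; δ(4,b) = {1, 2}.
Union: {1, 2, 3, 4}.
After b: {1, 2, 3, 4}.

{1, 2, 3, 4}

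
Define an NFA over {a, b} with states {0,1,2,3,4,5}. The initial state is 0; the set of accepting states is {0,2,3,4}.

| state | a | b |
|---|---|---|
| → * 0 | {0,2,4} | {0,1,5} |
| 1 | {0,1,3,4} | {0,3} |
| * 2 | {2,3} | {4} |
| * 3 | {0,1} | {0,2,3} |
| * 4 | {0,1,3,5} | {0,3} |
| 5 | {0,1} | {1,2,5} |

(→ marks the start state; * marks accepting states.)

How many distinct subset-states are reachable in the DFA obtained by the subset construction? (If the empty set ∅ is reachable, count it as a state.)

Start state of the DFA: {0}.
{0} --a--> {0,2,4}  [new]
{0} --b--> {0,1,5}  [new]
{0,2,4} --a--> {0,1,2,3,4,5}  [new]
{0,2,4} --b--> {0,1,3,4,5}  [new]
{0,1,5} --a--> {0,1,2,3,4}  [new]
{0,1,5} --b--> {0,1,2,3,5}  [new]
{0,1,2,3,4,5} --a--> {0,1,2,3,4,5}  [seen]
{0,1,2,3,4,5} --b--> {0,1,2,3,4,5}  [seen]
{0,1,3,4,5} --a--> {0,1,2,3,4,5}  [seen]
{0,1,3,4,5} --b--> {0,1,2,3,5}  [seen]
{0,1,2,3,4} --a--> {0,1,2,3,4,5}  [seen]
{0,1,2,3,4} --b--> {0,1,2,3,4,5}  [seen]
{0,1,2,3,5} --a--> {0,1,2,3,4}  [seen]
{0,1,2,3,5} --b--> {0,1,2,3,4,5}  [seen]
Reachable DFA states: {0}, {0,2,4}, {0,1,5}, {0,1,2,3,4,5}, {0,1,3,4,5}, {0,1,2,3,4}, {0,1,2,3,5}.

7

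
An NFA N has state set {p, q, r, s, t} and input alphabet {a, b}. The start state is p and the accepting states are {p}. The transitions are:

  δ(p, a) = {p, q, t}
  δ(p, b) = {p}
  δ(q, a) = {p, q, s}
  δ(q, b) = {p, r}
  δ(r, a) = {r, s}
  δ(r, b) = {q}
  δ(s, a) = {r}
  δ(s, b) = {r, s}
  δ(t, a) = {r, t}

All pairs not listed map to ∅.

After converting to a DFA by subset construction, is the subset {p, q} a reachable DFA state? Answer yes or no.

yes

Start state of the DFA: {p}.
{p} --a--> {p, q, t}  [new]
{p} --b--> {p}  [seen]
{p, q, t} --a--> {p, q, r, s, t}  [new]
{p, q, t} --b--> {p, r}  [new]
{p, q, r, s, t} --a--> {p, q, r, s, t}  [seen]
{p, q, r, s, t} --b--> {p, q, r, s}  [new]
{p, r} --a--> {p, q, r, s, t}  [seen]
{p, r} --b--> {p, q}  [new]
{p, q, r, s} --a--> {p, q, r, s, t}  [seen]
{p, q, r, s} --b--> {p, q, r, s}  [seen]
{p, q} --a--> {p, q, s, t}  [new]
{p, q} --b--> {p, r}  [seen]
{p, q, s, t} --a--> {p, q, r, s, t}  [seen]
{p, q, s, t} --b--> {p, r, s}  [new]
{p, r, s} --a--> {p, q, r, s, t}  [seen]
{p, r, s} --b--> {p, q, r, s}  [seen]
Reachable DFA states: {p}, {p, q, t}, {p, q, r, s, t}, {p, r}, {p, q, r, s}, {p, q}, {p, q, s, t}, {p, r, s}.
{p, q} is among them.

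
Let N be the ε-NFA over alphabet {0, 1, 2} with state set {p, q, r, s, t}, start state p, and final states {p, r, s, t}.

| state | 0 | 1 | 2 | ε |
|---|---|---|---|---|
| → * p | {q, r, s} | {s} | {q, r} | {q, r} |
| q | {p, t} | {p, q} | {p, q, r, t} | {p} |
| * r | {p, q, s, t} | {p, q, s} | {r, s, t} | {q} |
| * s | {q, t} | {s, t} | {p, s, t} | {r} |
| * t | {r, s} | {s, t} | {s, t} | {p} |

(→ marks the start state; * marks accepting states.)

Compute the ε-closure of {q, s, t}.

Begin with {q, s, t}.
q →ε {p}; add p.
p →ε {q, r}; add r.
ε-closure = {p, q, r, s, t}.

{p, q, r, s, t}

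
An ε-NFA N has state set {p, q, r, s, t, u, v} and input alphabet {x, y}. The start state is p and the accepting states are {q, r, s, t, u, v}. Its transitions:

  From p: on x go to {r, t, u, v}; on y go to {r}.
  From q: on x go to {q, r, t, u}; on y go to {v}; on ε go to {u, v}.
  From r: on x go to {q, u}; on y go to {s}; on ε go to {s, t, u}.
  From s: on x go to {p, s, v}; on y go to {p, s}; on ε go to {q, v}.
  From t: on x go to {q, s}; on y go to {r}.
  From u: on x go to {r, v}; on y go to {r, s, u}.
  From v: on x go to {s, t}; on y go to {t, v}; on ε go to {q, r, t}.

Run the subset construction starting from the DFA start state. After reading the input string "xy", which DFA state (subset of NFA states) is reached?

Start: {p}.
δ(p,x) = {r, t, u, v}.
Union: {r, t, u, v}.
ε-closure gives {q, r, s, t, u, v}.
After x: {q, r, s, t, u, v}.
δ(q,y) = {v}; δ(r,y) = {s}; δ(s,y) = {p, s}; δ(t,y) = {r}; δ(u,y) = {r, s, u}; δ(v,y) = {t, v}.
Union: {p, r, s, t, u, v}.
ε-closure gives {p, q, r, s, t, u, v}.
After y: {p, q, r, s, t, u, v}.

{p, q, r, s, t, u, v}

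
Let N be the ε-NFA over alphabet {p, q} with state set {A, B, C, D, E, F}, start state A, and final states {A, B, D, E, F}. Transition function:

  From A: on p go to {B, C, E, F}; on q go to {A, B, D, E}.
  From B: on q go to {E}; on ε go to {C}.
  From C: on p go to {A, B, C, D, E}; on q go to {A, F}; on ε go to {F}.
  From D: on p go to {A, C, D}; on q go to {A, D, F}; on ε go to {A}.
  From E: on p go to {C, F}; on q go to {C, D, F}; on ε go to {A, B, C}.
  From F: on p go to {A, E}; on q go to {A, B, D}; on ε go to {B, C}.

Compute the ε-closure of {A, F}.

Begin with {A, F}.
F →ε {B, C}; add B, C.
ε-closure = {A, B, C, F}.

{A, B, C, F}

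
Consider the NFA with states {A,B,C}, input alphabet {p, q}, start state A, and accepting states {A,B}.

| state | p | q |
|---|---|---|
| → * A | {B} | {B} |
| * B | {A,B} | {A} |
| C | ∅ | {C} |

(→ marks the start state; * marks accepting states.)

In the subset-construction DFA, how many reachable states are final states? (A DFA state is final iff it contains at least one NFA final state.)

3

Start state of the DFA: {A}.
{A} --p--> {B}  [new]
{A} --q--> {B}  [seen]
{B} --p--> {A,B}  [new]
{B} --q--> {A}  [seen]
{A,B} --p--> {A,B}  [seen]
{A,B} --q--> {A,B}  [seen]
Reachable DFA states: {A}, {B}, {A,B}.
Accepting DFA states (contain an NFA accepting state): {A}, {B}, {A,B}.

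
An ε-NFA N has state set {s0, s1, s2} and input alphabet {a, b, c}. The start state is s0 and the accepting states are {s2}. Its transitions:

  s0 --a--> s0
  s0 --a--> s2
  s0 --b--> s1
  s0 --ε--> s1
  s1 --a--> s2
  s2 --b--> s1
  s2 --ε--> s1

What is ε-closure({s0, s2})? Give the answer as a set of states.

Begin with {s0, s2}.
s0 →ε {s1}; add s1.
ε-closure = {s0, s1, s2}.

{s0, s1, s2}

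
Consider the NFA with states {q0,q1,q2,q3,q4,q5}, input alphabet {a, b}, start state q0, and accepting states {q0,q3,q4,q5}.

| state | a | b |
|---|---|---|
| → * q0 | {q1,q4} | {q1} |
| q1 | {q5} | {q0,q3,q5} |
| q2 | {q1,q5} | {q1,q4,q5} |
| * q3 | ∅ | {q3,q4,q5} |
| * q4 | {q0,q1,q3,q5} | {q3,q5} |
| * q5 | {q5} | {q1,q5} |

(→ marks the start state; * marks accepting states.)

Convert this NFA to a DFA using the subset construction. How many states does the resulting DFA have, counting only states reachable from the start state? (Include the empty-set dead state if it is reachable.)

10

Start state of the DFA: {q0}.
{q0} --a--> {q1,q4}  [new]
{q0} --b--> {q1}  [new]
{q1,q4} --a--> {q0,q1,q3,q5}  [new]
{q1,q4} --b--> {q0,q3,q5}  [new]
{q1} --a--> {q5}  [new]
{q1} --b--> {q0,q3,q5}  [seen]
{q0,q1,q3,q5} --a--> {q1,q4,q5}  [new]
{q0,q1,q3,q5} --b--> {q0,q1,q3,q4,q5}  [new]
{q0,q3,q5} --a--> {q1,q4,q5}  [seen]
{q0,q3,q5} --b--> {q1,q3,q4,q5}  [new]
{q5} --a--> {q5}  [seen]
{q5} --b--> {q1,q5}  [new]
{q1,q4,q5} --a--> {q0,q1,q3,q5}  [seen]
{q1,q4,q5} --b--> {q0,q1,q3,q5}  [seen]
{q0,q1,q3,q4,q5} --a--> {q0,q1,q3,q4,q5}  [seen]
{q0,q1,q3,q4,q5} --b--> {q0,q1,q3,q4,q5}  [seen]
{q1,q3,q4,q5} --a--> {q0,q1,q3,q5}  [seen]
{q1,q3,q4,q5} --b--> {q0,q1,q3,q4,q5}  [seen]
{q1,q5} --a--> {q5}  [seen]
{q1,q5} --b--> {q0,q1,q3,q5}  [seen]
Reachable DFA states: {q0}, {q1,q4}, {q1}, {q0,q1,q3,q5}, {q0,q3,q5}, {q5}, {q1,q4,q5}, {q0,q1,q3,q4,q5}, {q1,q3,q4,q5}, {q1,q5}.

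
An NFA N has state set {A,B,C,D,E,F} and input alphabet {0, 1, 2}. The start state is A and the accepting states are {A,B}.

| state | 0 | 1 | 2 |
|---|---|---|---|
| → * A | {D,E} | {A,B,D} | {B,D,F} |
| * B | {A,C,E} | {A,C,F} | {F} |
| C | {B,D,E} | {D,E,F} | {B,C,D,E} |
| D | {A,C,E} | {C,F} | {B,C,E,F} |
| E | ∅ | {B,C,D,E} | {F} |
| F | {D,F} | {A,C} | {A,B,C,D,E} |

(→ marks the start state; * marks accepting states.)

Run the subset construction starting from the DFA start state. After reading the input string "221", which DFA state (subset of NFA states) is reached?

Start: {A}.
δ(A,2) = {B,D,F}.
Union: {B,D,F}.
After 2: {B,D,F}.
δ(B,2) = {F}; δ(D,2) = {B,C,E,F}; δ(F,2) = {A,B,C,D,E}.
Union: {A,B,C,D,E,F}.
After 2: {A,B,C,D,E,F}.
δ(A,1) = {A,B,D}; δ(B,1) = {A,C,F}; δ(C,1) = {D,E,F}; δ(D,1) = {C,F}; δ(E,1) = {B,C,D,E}; δ(F,1) = {A,C}.
Union: {A,B,C,D,E,F}.
After 1: {A,B,C,D,E,F}.

{A,B,C,D,E,F}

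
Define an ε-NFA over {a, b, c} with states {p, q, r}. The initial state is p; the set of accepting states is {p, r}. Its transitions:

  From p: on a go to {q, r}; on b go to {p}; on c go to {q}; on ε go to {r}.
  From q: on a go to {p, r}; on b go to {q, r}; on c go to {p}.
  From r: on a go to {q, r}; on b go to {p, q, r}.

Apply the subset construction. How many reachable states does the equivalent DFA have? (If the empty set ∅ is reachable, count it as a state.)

4

Start state of the DFA: {p, r} (ε-closure of the NFA start).
{p, r} --a--> {q, r}  [new]
{p, r} --b--> {p, q, r}  [new]
{p, r} --c--> {q}  [new]
{q, r} --a--> {p, q, r}  [seen]
{q, r} --b--> {p, q, r}  [seen]
{q, r} --c--> {p, r}  [seen]
{p, q, r} --a--> {p, q, r}  [seen]
{p, q, r} --b--> {p, q, r}  [seen]
{p, q, r} --c--> {p, q, r}  [seen]
{q} --a--> {p, r}  [seen]
{q} --b--> {q, r}  [seen]
{q} --c--> {p, r}  [seen]
Reachable DFA states: {p, r}, {q, r}, {p, q, r}, {q}.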